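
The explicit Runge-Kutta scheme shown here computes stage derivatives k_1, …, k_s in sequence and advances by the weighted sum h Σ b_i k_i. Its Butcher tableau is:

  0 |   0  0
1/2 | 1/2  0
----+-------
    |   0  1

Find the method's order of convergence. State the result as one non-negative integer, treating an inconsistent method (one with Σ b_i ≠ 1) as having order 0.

b = (0, 1)
c = (0, 1/2)
Σ b_i: 1·1 = 1 ✓
b·c: 1·1/2 = 1/2 ✓; 2 stages ⇒ order 2.

2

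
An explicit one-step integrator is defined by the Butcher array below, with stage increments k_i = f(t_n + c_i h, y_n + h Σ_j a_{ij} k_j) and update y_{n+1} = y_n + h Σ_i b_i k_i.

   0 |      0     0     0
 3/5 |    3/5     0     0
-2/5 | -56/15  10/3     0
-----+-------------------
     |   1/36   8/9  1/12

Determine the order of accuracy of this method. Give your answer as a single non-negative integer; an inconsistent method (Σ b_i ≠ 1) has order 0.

3

b = (1/36, 8/9, 1/12)
c = (0, 3/5, -2/5)
Ac = (0, 0, 2)
Σ b_i: 1/36·1 + 8/9·1 + 1/12·1 = 1 ✓
b·c: 8/9·3/5 + 1/12·(-2/5) = 1/2 ✓
b·c²: 8/9·9/25 + 1/12·4/25 = 1/3 ✓
b·Ac: 1/12·2 = 1/6 ✓; 3 stages ⇒ order 3.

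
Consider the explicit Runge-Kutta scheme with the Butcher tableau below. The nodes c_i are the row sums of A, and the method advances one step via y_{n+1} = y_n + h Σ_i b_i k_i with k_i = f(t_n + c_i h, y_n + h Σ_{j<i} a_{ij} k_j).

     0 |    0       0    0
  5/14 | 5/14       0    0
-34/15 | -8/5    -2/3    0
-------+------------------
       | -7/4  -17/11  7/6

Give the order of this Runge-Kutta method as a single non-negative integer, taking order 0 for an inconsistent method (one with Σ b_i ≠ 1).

0

b = (-7/4, -17/11, 7/6)
c = (0, 5/14, -34/15)
Ac = (0, 0, -5/21)
Σ b_i: (-7/4)·1 + (-17/11)·1 + 7/6·1 = -281/132 ≠ 1 ⇒ order 0.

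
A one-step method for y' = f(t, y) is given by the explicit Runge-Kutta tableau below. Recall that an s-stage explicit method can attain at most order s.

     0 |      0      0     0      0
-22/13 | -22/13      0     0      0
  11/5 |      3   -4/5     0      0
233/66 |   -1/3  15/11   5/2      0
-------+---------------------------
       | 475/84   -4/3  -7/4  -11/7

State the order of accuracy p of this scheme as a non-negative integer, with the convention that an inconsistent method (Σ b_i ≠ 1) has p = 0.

b = (475/84, -4/3, -7/4, -11/7)
c = (0, -22/13, 11/5, 233/66)
Ac = (0, 0, 88/65, 83/26)
Σ b_i: 475/84·1 + (-4/3)·1 + (-7/4)·1 + (-11/7)·1 = 1 ✓
b·c: (-4/3)·(-22/13) + (-7/4)·11/5 + (-11/7)·233/66 = -12997/1820 ≠ 1/2 ⇒ order 1.

1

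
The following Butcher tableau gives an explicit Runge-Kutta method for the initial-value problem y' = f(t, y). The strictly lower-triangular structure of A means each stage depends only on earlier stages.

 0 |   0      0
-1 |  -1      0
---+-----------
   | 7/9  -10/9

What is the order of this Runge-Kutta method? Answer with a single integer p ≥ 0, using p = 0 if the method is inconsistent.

0

b = (7/9, -10/9)
c = (0, -1)
Σ b_i: 7/9·1 + (-10/9)·1 = -1/3 ≠ 1 ⇒ order 0.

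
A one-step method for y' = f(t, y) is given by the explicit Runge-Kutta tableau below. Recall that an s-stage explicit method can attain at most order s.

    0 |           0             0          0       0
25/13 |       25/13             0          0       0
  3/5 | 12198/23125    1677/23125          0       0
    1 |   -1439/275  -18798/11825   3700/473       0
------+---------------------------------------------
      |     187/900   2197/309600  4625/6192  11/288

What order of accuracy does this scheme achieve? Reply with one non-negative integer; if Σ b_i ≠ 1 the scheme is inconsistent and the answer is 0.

4

b = (187/900, 2197/309600, 4625/6192, 11/288)
c = (0, 25/13, 3/5, 1)
Ac = (0, 0, 129/925, 18/11)
Σ b_i: 187/900·1 + 2197/309600·1 + 4625/6192·1 + 11/288·1 = 1 ✓
b·c: 2197/309600·25/13 + 4625/6192·3/5 + 11/288·1 = 1/2 ✓
b·c²: 2197/309600·625/169 + 4625/6192·9/25 + 11/288·1 = 1/3 ✓
b·Ac: 4625/6192·129/925 + 11/288·18/11 = 1/6 ✓
b·c³: 2197/309600·15625/2197 + 4625/6192·27/125 + 11/288·1 = 1/4 ✓
b·(c∘Ac): 4625/6192·387/4625 + 11/288·18/11 = 1/8 ✓
b·Ac²: 4625/6192·129/481 + 11/288·(-438/143) = 1/12 ✓
b·A²c: 11/288·12/11 = 1/24 ✓; 4 stages ⇒ order 4.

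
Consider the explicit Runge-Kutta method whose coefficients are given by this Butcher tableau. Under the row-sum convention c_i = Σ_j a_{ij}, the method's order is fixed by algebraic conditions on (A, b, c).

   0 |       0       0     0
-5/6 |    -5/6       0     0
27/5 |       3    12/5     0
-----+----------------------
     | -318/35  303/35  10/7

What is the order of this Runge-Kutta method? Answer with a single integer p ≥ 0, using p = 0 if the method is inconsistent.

b = (-318/35, 303/35, 10/7)
c = (0, -5/6, 27/5)
Ac = (0, 0, -2)
Σ b_i: (-318/35)·1 + 303/35·1 + 10/7·1 = 1 ✓
b·c: 303/35·(-5/6) + 10/7·27/5 = 1/2 ✓
b·c²: 303/35·25/36 + 10/7·729/25 = 20021/420 ≠ 1/3 ⇒ order 2.
b·Ac: 10/7·(-2) = -20/7 ≠ 1/6

2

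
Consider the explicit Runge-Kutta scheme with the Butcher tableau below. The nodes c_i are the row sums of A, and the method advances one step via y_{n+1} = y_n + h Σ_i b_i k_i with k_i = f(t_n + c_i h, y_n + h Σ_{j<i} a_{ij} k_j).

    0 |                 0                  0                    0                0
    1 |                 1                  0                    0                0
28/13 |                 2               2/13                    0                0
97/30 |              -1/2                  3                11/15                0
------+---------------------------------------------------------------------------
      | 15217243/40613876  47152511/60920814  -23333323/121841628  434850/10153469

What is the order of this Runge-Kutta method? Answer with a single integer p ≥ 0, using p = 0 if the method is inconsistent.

3

b = (15217243/40613876, 47152511/60920814, -23333323/121841628, 434850/10153469)
c = (0, 1, 28/13, 97/30)
Ac = (0, 0, 2/13, 893/195)
Σ b_i: 15217243/40613876·1 + 47152511/60920814·1 + (-23333323/121841628)·1 + 434850/10153469·1 = 1 ✓
b·c: 47152511/60920814·1 + (-23333323/121841628)·28/13 + 434850/10153469·97/30 = 1/2 ✓
b·c²: 47152511/60920814·1 + (-23333323/121841628)·784/169 + 434850/10153469·9409/900 = 1/3 ✓
b·Ac: (-23333323/121841628)·2/13 + 434850/10153469·893/195 = 1/6 ✓
b·c³: 47152511/60920814·1 + (-23333323/121841628)·21952/2197 + 434850/10153469·912673/27000 = 7322684881/23759117460 ≠ 1/4 ⇒ order 3.
b·(c∘Ac): (-23333323/121841628)·56/169 + 434850/10153469·86621/5850 = 5794515/10153469 ≠ 1/8
b·Ac²: (-23333323/121841628)·2/13 + 434850/10153469·16229/2535 = 193810697/791970582 ≠ 1/12
b·A²c: 434850/10153469·22/195 = 49060/10153469 ≠ 1/24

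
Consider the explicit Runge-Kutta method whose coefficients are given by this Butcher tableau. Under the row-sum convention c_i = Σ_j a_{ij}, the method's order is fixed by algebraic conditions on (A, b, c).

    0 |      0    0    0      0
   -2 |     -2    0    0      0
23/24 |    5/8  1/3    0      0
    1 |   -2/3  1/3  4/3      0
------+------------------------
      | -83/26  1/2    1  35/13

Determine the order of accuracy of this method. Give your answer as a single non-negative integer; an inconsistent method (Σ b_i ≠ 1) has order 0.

b = (-83/26, 1/2, 1, 35/13)
c = (0, -2, 23/24, 1)
Ac = (0, 0, -2/3, 11/18)
Σ b_i: (-83/26)·1 + 1/2·1 + 1·1 + 35/13·1 = 1 ✓
b·c: 1/2·(-2) + 1·23/24 + 35/13·1 = 827/312 ≠ 1/2 ⇒ order 1.

1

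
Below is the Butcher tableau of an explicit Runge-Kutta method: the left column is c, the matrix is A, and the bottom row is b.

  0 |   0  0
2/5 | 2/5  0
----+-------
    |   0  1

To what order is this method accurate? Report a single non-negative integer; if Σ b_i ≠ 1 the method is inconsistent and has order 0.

b = (0, 1)
c = (0, 2/5)
Σ b_i: 1·1 = 1 ✓
b·c: 1·2/5 = 2/5 ≠ 1/2 ⇒ order 1.

1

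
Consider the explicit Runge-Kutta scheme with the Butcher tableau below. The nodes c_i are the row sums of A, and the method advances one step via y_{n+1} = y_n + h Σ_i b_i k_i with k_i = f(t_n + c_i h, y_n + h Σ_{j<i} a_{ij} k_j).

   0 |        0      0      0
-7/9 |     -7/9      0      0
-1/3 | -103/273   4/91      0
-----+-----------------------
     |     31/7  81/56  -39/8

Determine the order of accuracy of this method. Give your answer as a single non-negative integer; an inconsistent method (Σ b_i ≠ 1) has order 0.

3

b = (31/7, 81/56, -39/8)
c = (0, -7/9, -1/3)
Ac = (0, 0, -4/117)
Σ b_i: 31/7·1 + 81/56·1 + (-39/8)·1 = 1 ✓
b·c: 81/56·(-7/9) + (-39/8)·(-1/3) = 1/2 ✓
b·c²: 81/56·49/81 + (-39/8)·1/9 = 1/3 ✓
b·Ac: (-39/8)·(-4/117) = 1/6 ✓; 3 stages ⇒ order 3.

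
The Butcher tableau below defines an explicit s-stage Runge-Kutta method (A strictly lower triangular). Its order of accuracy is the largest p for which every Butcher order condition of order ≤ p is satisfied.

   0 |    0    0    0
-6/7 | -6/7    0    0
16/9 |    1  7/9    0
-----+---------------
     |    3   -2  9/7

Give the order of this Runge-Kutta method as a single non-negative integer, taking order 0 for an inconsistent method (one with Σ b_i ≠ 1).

b = (3, -2, 9/7)
c = (0, -6/7, 16/9)
Ac = (0, 0, -2/3)
Σ b_i: 3·1 + (-2)·1 + 9/7·1 = 16/7 ≠ 1 ⇒ order 0.

0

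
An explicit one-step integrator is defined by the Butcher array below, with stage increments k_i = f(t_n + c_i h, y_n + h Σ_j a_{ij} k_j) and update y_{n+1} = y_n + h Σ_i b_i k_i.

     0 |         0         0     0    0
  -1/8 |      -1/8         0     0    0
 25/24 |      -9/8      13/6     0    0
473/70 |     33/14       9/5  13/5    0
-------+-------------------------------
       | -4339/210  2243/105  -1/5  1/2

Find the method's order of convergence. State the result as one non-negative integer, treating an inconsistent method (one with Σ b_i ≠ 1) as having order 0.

2

b = (-4339/210, 2243/105, -1/5, 1/2)
c = (0, -1/8, 25/24, 473/70)
Ac = (0, 0, -13/48, 149/60)
Σ b_i: (-4339/210)·1 + 2243/105·1 + (-1/5)·1 + 1/2·1 = 1 ✓
b·c: 2243/105·(-1/8) + (-1/5)·25/24 + 1/2·473/70 = 1/2 ✓
b·c²: 2243/105·1/64 + (-1/5)·625/576 + 1/2·223729/4900 = 8095439/352800 ≠ 1/3 ⇒ order 2.
b·Ac: (-1/5)·(-13/48) + 1/2·149/60 = 311/240 ≠ 1/6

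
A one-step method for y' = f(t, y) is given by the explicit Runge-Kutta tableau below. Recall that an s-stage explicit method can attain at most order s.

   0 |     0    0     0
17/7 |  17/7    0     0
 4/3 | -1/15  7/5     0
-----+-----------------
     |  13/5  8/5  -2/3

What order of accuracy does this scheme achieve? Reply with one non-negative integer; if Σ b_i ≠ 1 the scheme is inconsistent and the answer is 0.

b = (13/5, 8/5, -2/3)
c = (0, 17/7, 4/3)
Ac = (0, 0, 17/5)
Σ b_i: 13/5·1 + 8/5·1 + (-2/3)·1 = 53/15 ≠ 1 ⇒ order 0.

0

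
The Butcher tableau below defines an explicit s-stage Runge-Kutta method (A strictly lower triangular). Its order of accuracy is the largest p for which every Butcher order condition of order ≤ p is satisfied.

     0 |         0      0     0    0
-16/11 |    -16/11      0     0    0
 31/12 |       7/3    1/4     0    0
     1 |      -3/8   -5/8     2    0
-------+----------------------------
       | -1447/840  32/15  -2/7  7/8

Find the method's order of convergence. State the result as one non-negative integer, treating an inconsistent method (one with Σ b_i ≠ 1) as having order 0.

1

b = (-1447/840, 32/15, -2/7, 7/8)
c = (0, -16/11, 31/12, 1)
Ac = (0, 0, -4/11, 401/66)
Σ b_i: (-1447/840)·1 + 32/15·1 + (-2/7)·1 + 7/8·1 = 1 ✓
b·c: 32/15·(-16/11) + (-2/7)·31/12 + 7/8·1 = -27407/9240 ≠ 1/2 ⇒ order 1.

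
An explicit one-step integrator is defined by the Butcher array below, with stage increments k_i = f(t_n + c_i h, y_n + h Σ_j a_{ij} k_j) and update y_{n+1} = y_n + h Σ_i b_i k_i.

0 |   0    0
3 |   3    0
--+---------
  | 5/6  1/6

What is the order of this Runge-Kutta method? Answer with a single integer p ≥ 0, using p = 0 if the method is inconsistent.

b = (5/6, 1/6)
c = (0, 3)
Σ b_i: 5/6·1 + 1/6·1 = 1 ✓
b·c: 1/6·3 = 1/2 ✓; 2 stages ⇒ order 2.

2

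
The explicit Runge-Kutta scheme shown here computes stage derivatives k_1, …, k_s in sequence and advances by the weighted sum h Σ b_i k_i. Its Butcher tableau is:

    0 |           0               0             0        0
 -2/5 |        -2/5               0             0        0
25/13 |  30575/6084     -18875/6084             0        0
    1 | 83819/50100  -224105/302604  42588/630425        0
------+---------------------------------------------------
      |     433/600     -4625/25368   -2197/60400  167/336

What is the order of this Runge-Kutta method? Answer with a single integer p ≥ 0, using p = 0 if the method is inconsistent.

b = (433/600, -4625/25368, -2197/60400, 167/336)
c = (0, -2/5, 25/13, 1)
Ac = (0, 0, 3775/3042, 427/1002)
Σ b_i: 433/600·1 + (-4625/25368)·1 + (-2197/60400)·1 + 167/336·1 = 1 ✓
b·c: (-4625/25368)·(-2/5) + (-2197/60400)·25/13 + 167/336·1 = 1/2 ✓
b·c²: (-4625/25368)·4/25 + (-2197/60400)·625/169 + 167/336·1 = 1/3 ✓
b·Ac: (-2197/60400)·3775/3042 + 167/336·427/1002 = 1/6 ✓
b·c³: (-4625/25368)·(-8/125) + (-2197/60400)·15625/2197 + 167/336·1 = 1/4 ✓
b·(c∘Ac): (-2197/60400)·94375/39546 + 167/336·427/1002 = 1/8 ✓
b·Ac²: (-2197/60400)·(-755/1521) + 167/336·329/2505 = 1/12 ✓
b·A²c: 167/336·14/167 = 1/24 ✓; 4 stages ⇒ order 4.

4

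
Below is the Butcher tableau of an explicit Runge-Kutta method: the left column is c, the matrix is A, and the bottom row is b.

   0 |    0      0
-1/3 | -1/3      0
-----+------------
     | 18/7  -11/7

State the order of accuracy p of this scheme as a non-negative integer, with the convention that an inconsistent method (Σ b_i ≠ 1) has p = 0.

1

b = (18/7, -11/7)
c = (0, -1/3)
Σ b_i: 18/7·1 + (-11/7)·1 = 1 ✓
b·c: (-11/7)·(-1/3) = 11/21 ≠ 1/2 ⇒ order 1.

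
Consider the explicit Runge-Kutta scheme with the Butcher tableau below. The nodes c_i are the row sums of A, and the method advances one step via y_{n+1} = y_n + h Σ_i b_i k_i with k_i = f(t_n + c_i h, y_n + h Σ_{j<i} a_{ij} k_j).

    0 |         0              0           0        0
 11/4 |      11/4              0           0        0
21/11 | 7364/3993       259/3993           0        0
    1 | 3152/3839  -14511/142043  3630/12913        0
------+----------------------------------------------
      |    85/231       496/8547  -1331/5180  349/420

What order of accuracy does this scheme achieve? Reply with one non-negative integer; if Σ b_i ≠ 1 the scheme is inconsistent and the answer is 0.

4

b = (85/231, 496/8547, -1331/5180, 349/420)
c = (0, 11/4, 21/11, 1)
Ac = (0, 0, 259/1452, 357/1396)
Σ b_i: 85/231·1 + 496/8547·1 + (-1331/5180)·1 + 349/420·1 = 1 ✓
b·c: 496/8547·11/4 + (-1331/5180)·21/11 + 349/420·1 = 1/2 ✓
b·c²: 496/8547·121/16 + (-1331/5180)·441/121 + 349/420·1 = 1/3 ✓
b·Ac: (-1331/5180)·259/1452 + 349/420·357/1396 = 1/6 ✓
b·c³: 496/8547·1331/64 + (-1331/5180)·9261/1331 + 349/420·1 = 1/4 ✓
b·(c∘Ac): (-1331/5180)·1813/5324 + 349/420·357/1396 = 1/8 ✓
b·Ac²: (-1331/5180)·259/528 + 349/420·1407/5584 = 1/12 ✓
b·A²c: 349/420·35/698 = 1/24 ✓; 4 stages ⇒ order 4.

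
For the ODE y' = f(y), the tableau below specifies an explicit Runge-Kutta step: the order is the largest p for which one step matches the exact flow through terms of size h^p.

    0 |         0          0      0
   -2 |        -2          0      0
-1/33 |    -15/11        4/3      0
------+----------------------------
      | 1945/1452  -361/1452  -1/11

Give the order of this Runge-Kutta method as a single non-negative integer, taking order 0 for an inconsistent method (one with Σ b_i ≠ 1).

2

b = (1945/1452, -361/1452, -1/11)
c = (0, -2, -1/33)
Ac = (0, 0, -8/3)
Σ b_i: 1945/1452·1 + (-361/1452)·1 + (-1/11)·1 = 1 ✓
b·c: (-361/1452)·(-2) + (-1/11)·(-1/33) = 1/2 ✓
b·c²: (-361/1452)·4 + (-1/11)·1/1089 = -11914/11979 ≠ 1/3 ⇒ order 2.
b·Ac: (-1/11)·(-8/3) = 8/33 ≠ 1/6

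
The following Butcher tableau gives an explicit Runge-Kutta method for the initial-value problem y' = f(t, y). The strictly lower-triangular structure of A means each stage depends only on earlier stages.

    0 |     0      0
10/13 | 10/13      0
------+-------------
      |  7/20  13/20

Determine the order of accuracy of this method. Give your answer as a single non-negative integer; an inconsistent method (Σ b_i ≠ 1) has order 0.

b = (7/20, 13/20)
c = (0, 10/13)
Σ b_i: 7/20·1 + 13/20·1 = 1 ✓
b·c: 13/20·10/13 = 1/2 ✓; 2 stages ⇒ order 2.

2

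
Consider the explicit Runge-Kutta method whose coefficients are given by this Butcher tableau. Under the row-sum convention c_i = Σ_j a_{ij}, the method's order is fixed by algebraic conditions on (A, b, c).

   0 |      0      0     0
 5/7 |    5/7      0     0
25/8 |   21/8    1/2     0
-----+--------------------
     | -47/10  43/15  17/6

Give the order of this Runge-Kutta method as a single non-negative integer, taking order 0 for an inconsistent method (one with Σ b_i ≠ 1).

1

b = (-47/10, 43/15, 17/6)
c = (0, 5/7, 25/8)
Ac = (0, 0, 5/14)
Σ b_i: (-47/10)·1 + 43/15·1 + 17/6·1 = 1 ✓
b·c: 43/15·5/7 + 17/6·25/8 = 1221/112 ≠ 1/2 ⇒ order 1.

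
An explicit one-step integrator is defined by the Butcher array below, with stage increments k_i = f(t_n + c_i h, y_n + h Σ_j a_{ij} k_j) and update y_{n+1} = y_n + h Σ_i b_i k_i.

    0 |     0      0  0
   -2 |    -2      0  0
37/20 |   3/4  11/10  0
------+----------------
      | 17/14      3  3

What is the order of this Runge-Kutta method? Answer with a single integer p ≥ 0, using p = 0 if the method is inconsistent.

b = (17/14, 3, 3)
c = (0, -2, 37/20)
Ac = (0, 0, -11/5)
Σ b_i: 17/14·1 + 3·1 + 3·1 = 101/14 ≠ 1 ⇒ order 0.

0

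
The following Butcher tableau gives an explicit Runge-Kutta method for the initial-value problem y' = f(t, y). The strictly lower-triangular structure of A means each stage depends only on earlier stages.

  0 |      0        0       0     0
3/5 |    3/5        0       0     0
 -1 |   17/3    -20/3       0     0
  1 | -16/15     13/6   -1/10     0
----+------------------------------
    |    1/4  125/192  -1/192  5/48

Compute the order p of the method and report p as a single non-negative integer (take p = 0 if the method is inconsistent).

b = (1/4, 125/192, -1/192, 5/48)
c = (0, 3/5, -1, 1)
Ac = (0, 0, -4, 7/5)
Σ b_i: 1/4·1 + 125/192·1 + (-1/192)·1 + 5/48·1 = 1 ✓
b·c: 125/192·3/5 + (-1/192)·(-1) + 5/48·1 = 1/2 ✓
b·c²: 125/192·9/25 + (-1/192)·1 + 5/48·1 = 1/3 ✓
b·Ac: (-1/192)·(-4) + 5/48·7/5 = 1/6 ✓
b·c³: 125/192·27/125 + (-1/192)·(-1) + 5/48·1 = 1/4 ✓
b·(c∘Ac): (-1/192)·4 + 5/48·7/5 = 1/8 ✓
b·Ac²: (-1/192)·(-12/5) + 5/48·17/25 = 1/12 ✓
b·A²c: 5/48·2/5 = 1/24 ✓; 4 stages ⇒ order 4.

4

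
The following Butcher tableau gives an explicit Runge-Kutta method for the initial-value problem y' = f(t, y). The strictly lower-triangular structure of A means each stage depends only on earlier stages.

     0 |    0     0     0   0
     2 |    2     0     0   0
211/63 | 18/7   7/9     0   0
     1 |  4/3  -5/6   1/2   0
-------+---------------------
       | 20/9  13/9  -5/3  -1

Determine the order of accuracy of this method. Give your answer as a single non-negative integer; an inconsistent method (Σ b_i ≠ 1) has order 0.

1

b = (20/9, 13/9, -5/3, -1)
c = (0, 2, 211/63, 1)
Ac = (0, 0, 14/9, 1/126)
Σ b_i: 20/9·1 + 13/9·1 + (-5/3)·1 + (-1)·1 = 1 ✓
b·c: 13/9·2 + (-5/3)·211/63 + (-1)·1 = -698/189 ≠ 1/2 ⇒ order 1.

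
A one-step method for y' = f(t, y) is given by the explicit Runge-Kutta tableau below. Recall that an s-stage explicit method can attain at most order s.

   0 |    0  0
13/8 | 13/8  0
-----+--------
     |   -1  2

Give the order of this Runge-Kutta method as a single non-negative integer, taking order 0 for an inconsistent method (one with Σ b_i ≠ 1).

b = (-1, 2)
c = (0, 13/8)
Σ b_i: (-1)·1 + 2·1 = 1 ✓
b·c: 2·13/8 = 13/4 ≠ 1/2 ⇒ order 1.

1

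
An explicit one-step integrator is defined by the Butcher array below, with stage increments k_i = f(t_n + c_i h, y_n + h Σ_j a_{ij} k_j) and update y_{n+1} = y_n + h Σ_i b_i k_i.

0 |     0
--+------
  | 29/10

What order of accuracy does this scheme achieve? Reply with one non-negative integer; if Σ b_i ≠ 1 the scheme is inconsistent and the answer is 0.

b = (29/10)
c = (0)
Σ b_i: 29/10·1 = 29/10 ≠ 1 ⇒ order 0.

0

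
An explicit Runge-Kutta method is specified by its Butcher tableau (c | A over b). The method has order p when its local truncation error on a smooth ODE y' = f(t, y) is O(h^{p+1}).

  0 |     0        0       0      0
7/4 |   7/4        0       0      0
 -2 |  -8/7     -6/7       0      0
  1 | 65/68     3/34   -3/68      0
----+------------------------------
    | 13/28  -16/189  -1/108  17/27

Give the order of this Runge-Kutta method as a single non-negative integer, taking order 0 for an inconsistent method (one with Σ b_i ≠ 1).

4

b = (13/28, -16/189, -1/108, 17/27)
c = (0, 7/4, -2, 1)
Ac = (0, 0, -3/2, 33/136)
Σ b_i: 13/28·1 + (-16/189)·1 + (-1/108)·1 + 17/27·1 = 1 ✓
b·c: (-16/189)·7/4 + (-1/108)·(-2) + 17/27·1 = 1/2 ✓
b·c²: (-16/189)·49/16 + (-1/108)·4 + 17/27·1 = 1/3 ✓
b·Ac: (-1/108)·(-3/2) + 17/27·33/136 = 1/6 ✓
b·c³: (-16/189)·343/64 + (-1/108)·(-8) + 17/27·1 = 1/4 ✓
b·(c∘Ac): (-1/108)·3 + 17/27·33/136 = 1/8 ✓
b·Ac²: (-1/108)·(-21/8) + 17/27·3/32 = 1/12 ✓
b·A²c: 17/27·9/136 = 1/24 ✓; 4 stages ⇒ order 4.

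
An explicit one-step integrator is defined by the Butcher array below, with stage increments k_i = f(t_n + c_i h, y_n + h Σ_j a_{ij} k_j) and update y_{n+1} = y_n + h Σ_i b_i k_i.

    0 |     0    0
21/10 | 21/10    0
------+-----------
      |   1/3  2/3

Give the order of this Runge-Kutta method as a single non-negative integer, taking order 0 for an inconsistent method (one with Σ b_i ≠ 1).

1

b = (1/3, 2/3)
c = (0, 21/10)
Σ b_i: 1/3·1 + 2/3·1 = 1 ✓
b·c: 2/3·21/10 = 7/5 ≠ 1/2 ⇒ order 1.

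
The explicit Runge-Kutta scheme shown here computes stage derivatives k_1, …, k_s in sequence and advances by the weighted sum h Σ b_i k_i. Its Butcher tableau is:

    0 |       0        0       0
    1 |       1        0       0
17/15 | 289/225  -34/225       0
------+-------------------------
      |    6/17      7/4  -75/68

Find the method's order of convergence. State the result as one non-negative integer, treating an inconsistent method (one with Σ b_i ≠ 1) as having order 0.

3

b = (6/17, 7/4, -75/68)
c = (0, 1, 17/15)
Ac = (0, 0, -34/225)
Σ b_i: 6/17·1 + 7/4·1 + (-75/68)·1 = 1 ✓
b·c: 7/4·1 + (-75/68)·17/15 = 1/2 ✓
b·c²: 7/4·1 + (-75/68)·289/225 = 1/3 ✓
b·Ac: (-75/68)·(-34/225) = 1/6 ✓; 3 stages ⇒ order 3.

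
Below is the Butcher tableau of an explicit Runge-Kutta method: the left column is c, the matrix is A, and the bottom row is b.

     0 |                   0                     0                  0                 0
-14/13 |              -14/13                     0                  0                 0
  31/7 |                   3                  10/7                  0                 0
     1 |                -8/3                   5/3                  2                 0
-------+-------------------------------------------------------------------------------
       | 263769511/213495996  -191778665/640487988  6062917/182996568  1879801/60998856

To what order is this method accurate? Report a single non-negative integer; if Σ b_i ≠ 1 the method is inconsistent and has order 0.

b = (263769511/213495996, -191778665/640487988, 6062917/182996568, 1879801/60998856)
c = (0, -14/13, 31/7, 1)
Ac = (0, 0, -20/13, 1928/273)
Σ b_i: 263769511/213495996·1 + (-191778665/640487988)·1 + 6062917/182996568·1 + 1879801/60998856·1 = 1 ✓
b·c: (-191778665/640487988)·(-14/13) + 6062917/182996568·31/7 + 1879801/60998856·1 = 1/2 ✓
b·c²: (-191778665/640487988)·196/169 + 6062917/182996568·961/49 + 1879801/60998856·1 = 1/3 ✓
b·Ac: 6062917/182996568·(-20/13) + 1879801/60998856·1928/273 = 1/6 ✓
b·c³: (-191778665/640487988)·(-2744/2197) + 6062917/182996568·29791/343 + 1879801/60998856·1 = 2277523883/693861987 ≠ 1/4 ⇒ order 3.
b·(c∘Ac): 6062917/182996568·(-620/91) + 1879801/60998856·1928/273 = -534731/66082094 ≠ 1/8
b·Ac²: 6062917/182996568·280/169 + 1879801/60998856·1022474/24843 = 3672584009/2775447948 ≠ 1/12
b·A²c: 1879801/60998856·(-40/13) = -9399005/99123141 ≠ 1/24

3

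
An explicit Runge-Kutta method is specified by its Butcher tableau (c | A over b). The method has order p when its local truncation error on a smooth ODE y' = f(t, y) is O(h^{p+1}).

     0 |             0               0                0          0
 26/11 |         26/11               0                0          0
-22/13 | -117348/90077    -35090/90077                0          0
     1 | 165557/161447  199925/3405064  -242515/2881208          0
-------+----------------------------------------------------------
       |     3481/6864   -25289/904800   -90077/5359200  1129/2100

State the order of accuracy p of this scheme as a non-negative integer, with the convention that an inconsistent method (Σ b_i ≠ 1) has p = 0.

b = (3481/6864, -25289/904800, -90077/5359200, 1129/2100)
c = (0, 26/11, -22/13, 1)
Ac = (0, 0, -6380/6929, 635/2258)
Σ b_i: 3481/6864·1 + (-25289/904800)·1 + (-90077/5359200)·1 + 1129/2100·1 = 1 ✓
b·c: (-25289/904800)·26/11 + (-90077/5359200)·(-22/13) + 1129/2100·1 = 1/2 ✓
b·c²: (-25289/904800)·676/121 + (-90077/5359200)·484/169 + 1129/2100·1 = 1/3 ✓
b·Ac: (-90077/5359200)·(-6380/6929) + 1129/2100·635/2258 = 1/6 ✓
b·c³: (-25289/904800)·17576/1331 + (-90077/5359200)·(-10648/2197) + 1129/2100·1 = 1/4 ✓
b·(c∘Ac): (-90077/5359200)·140360/90077 + 1129/2100·635/2258 = 1/8 ✓
b·Ac²: (-90077/5359200)·(-1160/533) + 1129/2100·1080/12419 = 1/12 ✓
b·A²c: 1129/2100·175/2258 = 1/24 ✓; 4 stages ⇒ order 4.

4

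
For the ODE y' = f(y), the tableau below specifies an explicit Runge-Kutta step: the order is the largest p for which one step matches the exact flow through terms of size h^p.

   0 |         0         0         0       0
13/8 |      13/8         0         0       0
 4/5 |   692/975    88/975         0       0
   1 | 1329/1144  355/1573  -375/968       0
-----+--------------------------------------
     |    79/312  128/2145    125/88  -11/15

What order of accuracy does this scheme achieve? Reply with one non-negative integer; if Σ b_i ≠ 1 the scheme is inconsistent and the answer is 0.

4

b = (79/312, 128/2145, 125/88, -11/15)
c = (0, 13/8, 4/5, 1)
Ac = (0, 0, 11/75, 5/88)
Σ b_i: 79/312·1 + 128/2145·1 + 125/88·1 + (-11/15)·1 = 1 ✓
b·c: 128/2145·13/8 + 125/88·4/5 + (-11/15)·1 = 1/2 ✓
b·c²: 128/2145·169/64 + 125/88·16/25 + (-11/15)·1 = 1/3 ✓
b·Ac: 125/88·11/75 + (-11/15)·5/88 = 1/6 ✓
b·c³: 128/2145·2197/512 + 125/88·64/125 + (-11/15)·1 = 1/4 ✓
b·(c∘Ac): 125/88·44/375 + (-11/15)·5/88 = 1/8 ✓
b·Ac²: 125/88·143/600 + (-11/15)·245/704 = 1/12 ✓
b·A²c: (-11/15)·(-5/88) = 1/24 ✓; 4 stages ⇒ order 4.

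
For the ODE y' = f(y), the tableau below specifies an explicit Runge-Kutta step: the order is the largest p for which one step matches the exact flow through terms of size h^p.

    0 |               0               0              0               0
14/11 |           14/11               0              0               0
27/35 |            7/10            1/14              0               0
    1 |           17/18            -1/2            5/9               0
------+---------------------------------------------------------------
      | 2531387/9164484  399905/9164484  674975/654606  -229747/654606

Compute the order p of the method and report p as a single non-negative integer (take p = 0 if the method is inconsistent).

3

b = (2531387/9164484, 399905/9164484, 674975/654606, -229747/654606)
c = (0, 14/11, 27/35, 1)
Ac = (0, 0, 1/11, -16/77)
Σ b_i: 2531387/9164484·1 + 399905/9164484·1 + 674975/654606·1 + (-229747/654606)·1 = 1 ✓
b·c: 399905/9164484·14/11 + 674975/654606·27/35 + (-229747/654606)·1 = 1/2 ✓
b·c²: 399905/9164484·196/121 + 674975/654606·729/1225 + (-229747/654606)·1 = 1/3 ✓
b·Ac: 674975/654606·1/11 + (-229747/654606)·(-16/77) = 1/6 ✓
b·c³: 399905/9164484·2744/1331 + 674975/654606·19683/42875 + (-229747/654606)·1 = 8919728/42003885 ≠ 1/4 ⇒ order 3.
b·(c∘Ac): 674975/654606·27/385 + (-229747/654606)·(-16/77) = 1045831/7200666 ≠ 1/8
b·Ac²: 674975/654606·14/121 + (-229747/654606)·(-14209/29645) = 24154283/84007770 ≠ 1/12
b·A²c: (-229747/654606)·5/99 = -1148735/64805994 ≠ 1/24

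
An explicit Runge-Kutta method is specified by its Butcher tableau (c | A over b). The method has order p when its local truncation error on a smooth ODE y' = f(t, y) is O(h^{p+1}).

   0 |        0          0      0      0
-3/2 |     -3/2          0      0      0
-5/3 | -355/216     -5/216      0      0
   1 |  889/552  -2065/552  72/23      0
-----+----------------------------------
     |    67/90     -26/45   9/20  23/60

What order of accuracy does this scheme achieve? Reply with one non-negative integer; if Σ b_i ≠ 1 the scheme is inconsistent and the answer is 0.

b = (67/90, -26/45, 9/20, 23/60)
c = (0, -3/2, -5/3, 1)
Ac = (0, 0, 5/144, 145/368)
Σ b_i: 67/90·1 + (-26/45)·1 + 9/20·1 + 23/60·1 = 1 ✓
b·c: (-26/45)·(-3/2) + 9/20·(-5/3) + 23/60·1 = 1/2 ✓
b·c²: (-26/45)·9/4 + 9/20·25/9 + 23/60·1 = 1/3 ✓
b·Ac: 9/20·5/144 + 23/60·145/368 = 1/6 ✓
b·c³: (-26/45)·(-27/8) + 9/20·(-125/27) + 23/60·1 = 1/4 ✓
b·(c∘Ac): 9/20·(-25/432) + 23/60·145/368 = 1/8 ✓
b·Ac²: 9/20·(-5/96) + 23/60·205/736 = 1/12 ✓
b·A²c: 23/60·5/46 = 1/24 ✓; 4 stages ⇒ order 4.

4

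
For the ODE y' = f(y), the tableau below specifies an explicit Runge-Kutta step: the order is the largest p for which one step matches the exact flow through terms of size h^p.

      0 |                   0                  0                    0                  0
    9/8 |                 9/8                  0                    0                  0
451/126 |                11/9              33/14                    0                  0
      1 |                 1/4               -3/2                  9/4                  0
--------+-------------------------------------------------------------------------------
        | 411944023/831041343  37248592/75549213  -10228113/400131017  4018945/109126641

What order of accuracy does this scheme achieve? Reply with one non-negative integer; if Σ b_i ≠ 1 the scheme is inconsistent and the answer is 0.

3

b = (411944023/831041343, 37248592/75549213, -10228113/400131017, 4018945/109126641)
c = (0, 9/8, 451/126, 1)
Ac = (0, 0, 297/112, 713/112)
Σ b_i: 411944023/831041343·1 + 37248592/75549213·1 + (-10228113/400131017)·1 + 4018945/109126641·1 = 1 ✓
b·c: 37248592/75549213·9/8 + (-10228113/400131017)·451/126 + 4018945/109126641·1 = 1/2 ✓
b·c²: 37248592/75549213·81/64 + (-10228113/400131017)·203401/15876 + 4018945/109126641·1 = 1/3 ✓
b·Ac: (-10228113/400131017)·297/112 + 4018945/109126641·713/112 = 1/6 ✓
b·c³: 37248592/75549213·729/512 + (-10228113/400131017)·91733851/2000376 + 4018945/109126641·1 = -271643971/626778656 ≠ 1/4 ⇒ order 3.
b·(c∘Ac): (-10228113/400131017)·14883/1568 + 4018945/109126641·713/112 = -2195921/268619424 ≠ 1/8
b·Ac²: (-10228113/400131017)·2673/896 + 4018945/109126641·1520045/56448 = 402802193341/439998616512 ≠ 1/12
b·A²c: 4018945/109126641·2673/448 = 511554285/2328035008 ≠ 1/24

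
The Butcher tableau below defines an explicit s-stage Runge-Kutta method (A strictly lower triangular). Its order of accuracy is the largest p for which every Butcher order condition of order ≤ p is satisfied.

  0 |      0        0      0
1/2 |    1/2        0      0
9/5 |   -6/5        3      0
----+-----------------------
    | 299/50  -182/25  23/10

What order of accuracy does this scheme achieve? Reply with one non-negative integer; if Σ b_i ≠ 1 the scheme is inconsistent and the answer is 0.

2

b = (299/50, -182/25, 23/10)
c = (0, 1/2, 9/5)
Ac = (0, 0, 3/2)
Σ b_i: 299/50·1 + (-182/25)·1 + 23/10·1 = 1 ✓
b·c: (-182/25)·1/2 + 23/10·9/5 = 1/2 ✓
b·c²: (-182/25)·1/4 + 23/10·81/25 = 704/125 ≠ 1/3 ⇒ order 2.
b·Ac: 23/10·3/2 = 69/20 ≠ 1/6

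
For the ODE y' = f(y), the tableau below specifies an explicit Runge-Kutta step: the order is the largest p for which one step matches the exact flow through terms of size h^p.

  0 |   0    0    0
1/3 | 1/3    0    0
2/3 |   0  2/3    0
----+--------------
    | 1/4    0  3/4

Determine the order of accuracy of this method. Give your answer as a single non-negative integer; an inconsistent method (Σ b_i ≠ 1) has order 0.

b = (1/4, 0, 3/4)
c = (0, 1/3, 2/3)
Ac = (0, 0, 2/9)
Σ b_i: 1/4·1 + 3/4·1 = 1 ✓
b·c: 3/4·2/3 = 1/2 ✓
b·c²: 3/4·4/9 = 1/3 ✓
b·Ac: 3/4·2/9 = 1/6 ✓; 3 stages ⇒ order 3.

3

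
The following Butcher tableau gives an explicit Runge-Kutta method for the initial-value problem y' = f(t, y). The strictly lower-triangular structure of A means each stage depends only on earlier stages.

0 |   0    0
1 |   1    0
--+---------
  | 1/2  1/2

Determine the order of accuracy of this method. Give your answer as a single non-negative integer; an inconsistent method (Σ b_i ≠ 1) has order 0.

2

b = (1/2, 1/2)
c = (0, 1)
Σ b_i: 1/2·1 + 1/2·1 = 1 ✓
b·c: 1/2·1 = 1/2 ✓; 2 stages ⇒ order 2.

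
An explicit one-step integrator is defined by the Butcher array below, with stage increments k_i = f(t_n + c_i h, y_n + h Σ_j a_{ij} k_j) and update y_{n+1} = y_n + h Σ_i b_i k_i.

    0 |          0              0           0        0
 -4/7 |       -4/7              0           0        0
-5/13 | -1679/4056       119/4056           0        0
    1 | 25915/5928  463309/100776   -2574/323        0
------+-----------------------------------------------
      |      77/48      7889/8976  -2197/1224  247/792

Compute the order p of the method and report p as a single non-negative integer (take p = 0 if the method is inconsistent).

4

b = (77/48, 7889/8976, -2197/1224, 247/792)
c = (0, -4/7, -5/13, 1)
Ac = (0, 0, -17/1014, 649/1482)
Σ b_i: 77/48·1 + 7889/8976·1 + (-2197/1224)·1 + 247/792·1 = 1 ✓
b·c: 7889/8976·(-4/7) + (-2197/1224)·(-5/13) + 247/792·1 = 1/2 ✓
b·c²: 7889/8976·16/49 + (-2197/1224)·25/169 + 247/792·1 = 1/3 ✓
b·Ac: (-2197/1224)·(-17/1014) + 247/792·649/1482 = 1/6 ✓
b·c³: 7889/8976·(-64/343) + (-2197/1224)·(-125/2197) + 247/792·1 = 1/4 ✓
b·(c∘Ac): (-2197/1224)·85/13182 + 247/792·649/1482 = 1/8 ✓
b·Ac²: (-2197/1224)·34/3549 + 247/792·88/273 = 1/12 ✓
b·A²c: 247/792·33/247 = 1/24 ✓; 4 stages ⇒ order 4.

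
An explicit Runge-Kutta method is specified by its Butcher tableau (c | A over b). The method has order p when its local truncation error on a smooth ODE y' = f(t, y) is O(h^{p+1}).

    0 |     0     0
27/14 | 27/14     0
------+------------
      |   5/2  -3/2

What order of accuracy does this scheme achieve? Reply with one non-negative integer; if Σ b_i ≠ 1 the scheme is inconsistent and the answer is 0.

b = (5/2, -3/2)
c = (0, 27/14)
Σ b_i: 5/2·1 + (-3/2)·1 = 1 ✓
b·c: (-3/2)·27/14 = -81/28 ≠ 1/2 ⇒ order 1.

1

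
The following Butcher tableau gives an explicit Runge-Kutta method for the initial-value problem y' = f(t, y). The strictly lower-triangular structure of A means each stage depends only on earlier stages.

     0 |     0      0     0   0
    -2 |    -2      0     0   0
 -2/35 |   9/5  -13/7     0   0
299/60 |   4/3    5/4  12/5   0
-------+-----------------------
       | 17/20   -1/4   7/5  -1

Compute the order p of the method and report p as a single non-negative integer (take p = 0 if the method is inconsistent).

b = (17/20, -1/4, 7/5, -1)
c = (0, -2, -2/35, 299/60)
Ac = (0, 0, 26/7, -923/350)
Σ b_i: 17/20·1 + (-1/4)·1 + 7/5·1 + (-1)·1 = 1 ✓
b·c: (-1/4)·(-2) + 7/5·(-2/35) + (-1)·299/60 = -1369/300 ≠ 1/2 ⇒ order 1.

1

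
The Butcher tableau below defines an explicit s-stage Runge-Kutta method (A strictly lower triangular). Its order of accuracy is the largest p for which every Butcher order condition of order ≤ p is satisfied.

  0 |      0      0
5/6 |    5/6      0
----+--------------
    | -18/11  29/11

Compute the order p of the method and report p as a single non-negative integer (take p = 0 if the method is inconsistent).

1

b = (-18/11, 29/11)
c = (0, 5/6)
Σ b_i: (-18/11)·1 + 29/11·1 = 1 ✓
b·c: 29/11·5/6 = 145/66 ≠ 1/2 ⇒ order 1.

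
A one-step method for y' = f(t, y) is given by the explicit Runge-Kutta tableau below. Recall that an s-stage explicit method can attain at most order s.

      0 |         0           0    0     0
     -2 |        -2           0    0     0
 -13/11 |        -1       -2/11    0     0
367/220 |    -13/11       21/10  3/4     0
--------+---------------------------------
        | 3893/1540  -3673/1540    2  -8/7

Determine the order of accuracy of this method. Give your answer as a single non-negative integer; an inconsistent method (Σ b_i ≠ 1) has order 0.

2

b = (3893/1540, -3673/1540, 2, -8/7)
c = (0, -2, -13/11, 367/220)
Ac = (0, 0, 4/11, -1119/220)
Σ b_i: 3893/1540·1 + (-3673/1540)·1 + 2·1 + (-8/7)·1 = 1 ✓
b·c: (-3673/1540)·(-2) + 2·(-13/11) + (-8/7)·367/220 = 1/2 ✓
b·c²: (-3673/1540)·4 + 2·169/121 + (-8/7)·134689/48400 = -420419/42350 ≠ 1/3 ⇒ order 2.
b·Ac: 2·4/11 + (-8/7)·(-1119/220) = 2518/385 ≠ 1/6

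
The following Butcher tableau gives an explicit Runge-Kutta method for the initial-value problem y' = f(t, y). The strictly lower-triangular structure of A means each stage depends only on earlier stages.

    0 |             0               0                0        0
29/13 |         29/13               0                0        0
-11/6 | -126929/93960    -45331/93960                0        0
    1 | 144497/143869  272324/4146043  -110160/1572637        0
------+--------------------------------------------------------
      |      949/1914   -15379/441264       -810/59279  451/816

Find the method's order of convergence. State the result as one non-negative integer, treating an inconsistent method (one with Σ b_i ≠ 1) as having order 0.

b = (949/1914, -15379/441264, -810/59279, 451/816)
c = (0, 29/13, -11/6, 1)
Ac = (0, 0, -3487/3240, 124/451)
Σ b_i: 949/1914·1 + (-15379/441264)·1 + (-810/59279)·1 + 451/816·1 = 1 ✓
b·c: (-15379/441264)·29/13 + (-810/59279)·(-11/6) + 451/816·1 = 1/2 ✓
b·c²: (-15379/441264)·841/169 + (-810/59279)·121/36 + 451/816·1 = 1/3 ✓
b·Ac: (-810/59279)·(-3487/3240) + 451/816·124/451 = 1/6 ✓
b·c³: (-15379/441264)·24389/2197 + (-810/59279)·(-1331/216) + 451/816·1 = 1/4 ✓
b·(c∘Ac): (-810/59279)·38357/19440 + 451/816·124/451 = 1/8 ✓
b·Ac²: (-810/59279)·(-101123/42120) + 451/816·536/5863 = 1/12 ✓
b·A²c: 451/816·34/451 = 1/24 ✓; 4 stages ⇒ order 4.

4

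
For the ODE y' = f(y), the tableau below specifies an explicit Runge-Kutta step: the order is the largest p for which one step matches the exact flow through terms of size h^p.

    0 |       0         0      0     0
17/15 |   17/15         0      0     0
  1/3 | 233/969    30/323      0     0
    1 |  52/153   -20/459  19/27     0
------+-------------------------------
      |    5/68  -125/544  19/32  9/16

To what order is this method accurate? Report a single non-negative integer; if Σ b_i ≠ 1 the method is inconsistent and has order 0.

4

b = (5/68, -125/544, 19/32, 9/16)
c = (0, 17/15, 1/3, 1)
Ac = (0, 0, 2/19, 5/27)
Σ b_i: 5/68·1 + (-125/544)·1 + 19/32·1 + 9/16·1 = 1 ✓
b·c: (-125/544)·17/15 + 19/32·1/3 + 9/16·1 = 1/2 ✓
b·c²: (-125/544)·289/225 + 19/32·1/9 + 9/16·1 = 1/3 ✓
b·Ac: 19/32·2/19 + 9/16·5/27 = 1/6 ✓
b·c³: (-125/544)·4913/3375 + 19/32·1/27 + 9/16·1 = 1/4 ✓
b·(c∘Ac): 19/32·2/57 + 9/16·5/27 = 1/8 ✓
b·Ac²: 19/32·34/285 + 9/16·1/45 = 1/12 ✓
b·A²c: 9/16·2/27 = 1/24 ✓; 4 stages ⇒ order 4.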